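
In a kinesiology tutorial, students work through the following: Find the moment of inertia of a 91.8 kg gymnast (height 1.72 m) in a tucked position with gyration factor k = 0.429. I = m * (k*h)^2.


Radius of gyration = 0.429 * 1.72 = 0.73788 m
I = 91.8 * 0.73788^2
= 91.8 * 0.544467
= 49.982 kg*m^2

49.982 kg*m^2


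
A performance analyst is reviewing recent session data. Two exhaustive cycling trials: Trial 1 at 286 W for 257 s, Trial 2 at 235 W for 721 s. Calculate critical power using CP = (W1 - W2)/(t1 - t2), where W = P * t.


W1 = 286 * 257 = 73502 J
W2 = 235 * 721 = 169435 J
CP = (73502 - 169435) / (257 - 721)
= -95933 / -464
= 206.75 W

206.75 W


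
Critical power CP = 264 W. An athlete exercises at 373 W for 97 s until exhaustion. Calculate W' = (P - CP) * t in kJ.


P - CP = 373 - 264 = 109 W
W' = 109 * 97 = 10573 J
= 10573 / 1000 = 10.573 kJ

10.573 kJ


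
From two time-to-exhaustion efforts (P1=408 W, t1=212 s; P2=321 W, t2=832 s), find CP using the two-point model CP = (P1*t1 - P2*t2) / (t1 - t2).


Work in trial 1 = 86496 J
Work in trial 2 = 267072 J
Delta work = -180576 J
Delta time = -620 s
CP = -180576 / -620 = 291.25 W

291.25 W


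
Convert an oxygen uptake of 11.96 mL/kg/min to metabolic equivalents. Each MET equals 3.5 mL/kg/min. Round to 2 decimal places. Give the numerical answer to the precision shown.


One MET = 3.5 mL/kg/min
Number of METs = 11.96 / 3.5
= 3.42 METs

3.42 METs


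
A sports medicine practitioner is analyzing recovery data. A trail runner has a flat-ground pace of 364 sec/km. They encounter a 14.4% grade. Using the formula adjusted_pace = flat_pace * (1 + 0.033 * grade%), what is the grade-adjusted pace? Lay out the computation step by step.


Grade factor = 1 + 0.033 * 14.4 = 1.4752
Adjusted = 364 * 1.4752 = 536.97 sec/km

536.97 s/km


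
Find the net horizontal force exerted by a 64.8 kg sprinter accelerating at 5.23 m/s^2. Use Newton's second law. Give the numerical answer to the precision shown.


Newton's second law: F = m * a
F = 64.8 * 5.23 = 338.9 N

338.9 N


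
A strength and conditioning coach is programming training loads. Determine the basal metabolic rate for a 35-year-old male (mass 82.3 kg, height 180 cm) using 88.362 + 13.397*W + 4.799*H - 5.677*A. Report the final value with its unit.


BMR = 88.362 + 13.397*82.3 + 4.799*180 - 5.677*35
= 1856.06 kcal/day

1856.06 kcal/day


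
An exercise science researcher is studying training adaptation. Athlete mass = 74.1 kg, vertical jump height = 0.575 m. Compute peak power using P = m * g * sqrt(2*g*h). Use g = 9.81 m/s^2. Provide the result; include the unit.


sqrt(2 * 9.81 * 0.575) = sqrt(11.2815) = 3.358794 m/s
P = 74.1 * 9.81 * 3.358794
= 2441.58 W

2441.58 W


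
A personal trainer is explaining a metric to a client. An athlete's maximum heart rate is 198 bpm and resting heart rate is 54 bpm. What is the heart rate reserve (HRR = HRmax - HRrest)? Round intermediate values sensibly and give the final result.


HRR = HRmax - HRrest
= 198 - 54
= 144 bpm

144 bpm


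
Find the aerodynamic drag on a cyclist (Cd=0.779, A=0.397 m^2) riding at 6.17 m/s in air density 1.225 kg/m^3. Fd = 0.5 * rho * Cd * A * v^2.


Fd = 0.5 * 1.225 * 0.779 * 0.397 * 6.17^2
= 0.5 * 1.225 * 0.779 * 0.397 * 38.0689
= 7.211 N

7.211 N


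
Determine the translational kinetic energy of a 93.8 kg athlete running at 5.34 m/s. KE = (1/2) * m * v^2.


KE = 0.5 * m * v^2
= 0.5 * 93.8 * 5.34^2
= 0.5 * 93.8 * 28.5156
= 1337.38 J

1337.38 J


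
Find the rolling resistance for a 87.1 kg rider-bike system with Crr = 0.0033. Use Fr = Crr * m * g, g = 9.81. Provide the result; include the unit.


m * g = 87.1 * 9.81 = 854.451 N
Fr = 0.0033 * 854.451 = 2.82 N

2.82 N


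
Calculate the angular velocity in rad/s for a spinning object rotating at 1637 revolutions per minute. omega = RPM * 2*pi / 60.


omega = RPM * 2*pi / 60
= 1637 * 6.28318531 / 60
= 171.426 rad/s

171.426 rad/s


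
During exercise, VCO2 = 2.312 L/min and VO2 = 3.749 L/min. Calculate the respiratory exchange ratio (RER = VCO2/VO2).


RER = VCO2 / VO2
= 2.312 / 3.749
= 0.6167

0.6167


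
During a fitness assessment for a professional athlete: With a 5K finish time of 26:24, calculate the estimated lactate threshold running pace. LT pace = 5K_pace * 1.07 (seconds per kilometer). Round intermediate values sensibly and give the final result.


Race duration = 1584 s for 5 km
Average pace = 1584 / 5 = 316.8 s/km
LT pace = 316.8 * 1.07
= 338.98 s/km

338.98 s/km


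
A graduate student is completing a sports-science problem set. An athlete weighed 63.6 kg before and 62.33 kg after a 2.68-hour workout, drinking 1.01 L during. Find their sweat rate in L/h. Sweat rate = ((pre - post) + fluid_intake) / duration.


Body mass change = 1.27 kg
Total sweat loss = 1.27 + 1.01 = 2.28 L
Rate = 2.28 / 2.68 = 0.851 L/h

0.851 L/h


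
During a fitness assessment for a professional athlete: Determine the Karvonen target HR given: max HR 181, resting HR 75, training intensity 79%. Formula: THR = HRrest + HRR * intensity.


HRR = HRmax - HRrest = 181 - 75 = 106
THR = 75 + 106 * 0.79
= 158.74 bpm

158.74 bpm


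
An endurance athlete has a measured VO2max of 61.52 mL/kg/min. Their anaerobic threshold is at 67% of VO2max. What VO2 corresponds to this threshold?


Anaerobic threshold VO2 = VO2max * 67%
= 61.52 * 0.67
= 41.22 mL/kg/min

41.22 mL/kg/min


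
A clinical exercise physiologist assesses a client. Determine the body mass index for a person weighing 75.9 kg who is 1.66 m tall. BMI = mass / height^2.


BMI = mass / height^2
= 75.9 / 1.66^2
= 75.9 / 2.7556
= 27.54 kg/m^2

27.54 kg/m^2


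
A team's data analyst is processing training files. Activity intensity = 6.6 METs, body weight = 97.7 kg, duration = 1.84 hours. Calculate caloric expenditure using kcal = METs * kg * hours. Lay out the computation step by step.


kcal = 6.6 * 97.7 * 1.84
= 644.82 * 1.84
= 1186.47 kcal

1186.47 kcal


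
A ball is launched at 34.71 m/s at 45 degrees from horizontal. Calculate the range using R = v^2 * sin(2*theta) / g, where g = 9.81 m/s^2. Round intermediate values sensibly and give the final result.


sin(2 * 45) = sin(90) = 1.0
v^2 = 34.71^2 = 1204.7841
R = 1204.7841 * 1.0 / 9.81
= 122.812 m

122.812 m


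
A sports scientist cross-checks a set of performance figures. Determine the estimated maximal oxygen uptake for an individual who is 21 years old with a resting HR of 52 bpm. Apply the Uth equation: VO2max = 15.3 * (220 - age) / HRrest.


HRmax = 220 - 21 = 199
VO2max = 15.3 * (199 / 52)
= 15.3 * 3.8269
= 58.55 mL/kg/min

58.55 mL/kg/min


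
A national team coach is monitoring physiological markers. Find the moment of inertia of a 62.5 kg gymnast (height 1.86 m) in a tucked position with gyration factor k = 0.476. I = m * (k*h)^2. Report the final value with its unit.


Radius of gyration = 0.476 * 1.86 = 0.88536 m
I = 62.5 * 0.88536^2
= 62.5 * 0.783862
= 48.991 kg*m^2

48.991 kg*m^2


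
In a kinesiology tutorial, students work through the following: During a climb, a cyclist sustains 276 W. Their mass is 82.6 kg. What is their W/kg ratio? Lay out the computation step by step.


Power-to-weight = 276 W / 82.6 kg
= 3.341 W/kg

3.341 W/kg


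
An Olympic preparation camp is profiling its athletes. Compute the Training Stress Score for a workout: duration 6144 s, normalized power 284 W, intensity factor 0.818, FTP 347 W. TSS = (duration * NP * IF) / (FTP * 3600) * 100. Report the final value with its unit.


Product = 6144 * 284 * 0.818 = 1427324.928
Base = 347 * 3600 = 1249200
TSS = 1427324.928 / 1249200 * 100 = 114.26

114.26 TSS


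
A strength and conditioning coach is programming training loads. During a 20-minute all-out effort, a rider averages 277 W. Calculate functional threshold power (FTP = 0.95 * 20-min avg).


FTP = 0.95 * 277
= 263.15 W

263.15 W


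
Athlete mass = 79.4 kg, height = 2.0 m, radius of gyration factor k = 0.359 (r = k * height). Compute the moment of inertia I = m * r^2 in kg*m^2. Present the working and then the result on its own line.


r = k * height = 0.359 * 2.0 = 0.718 m
r^2 = 0.718^2 = 0.515524
I = 79.4 * 0.515524 = 40.933 kg*m^2

40.933 kg*m^2


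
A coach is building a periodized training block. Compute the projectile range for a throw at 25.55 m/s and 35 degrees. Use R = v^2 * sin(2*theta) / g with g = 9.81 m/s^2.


Two times the angle = 70 degrees
sin(70) = 0.939693
R = 652.8025 * 0.939693 / 9.81 = 62.531 m

62.531 m


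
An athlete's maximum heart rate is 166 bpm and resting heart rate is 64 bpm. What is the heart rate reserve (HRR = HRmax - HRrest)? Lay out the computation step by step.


HRR = HRmax - HRrest
= 166 - 64
= 102 bpm

102 bpm


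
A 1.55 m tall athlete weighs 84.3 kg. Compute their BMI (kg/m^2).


height^2 = 2.4025 m^2
BMI = 84.3 / 2.4025 = 35.09 kg/m^2

35.09 kg/m^2


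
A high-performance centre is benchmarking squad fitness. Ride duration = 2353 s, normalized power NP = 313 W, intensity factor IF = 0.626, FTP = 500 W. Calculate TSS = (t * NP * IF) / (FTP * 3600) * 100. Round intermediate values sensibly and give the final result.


Numerator = 2353 * 313 * 0.626 = 461042.114
Denominator = 500 * 3600 = 1800000
TSS = 461042.114 / 1800000 * 100
= 25.61

25.61 TSS


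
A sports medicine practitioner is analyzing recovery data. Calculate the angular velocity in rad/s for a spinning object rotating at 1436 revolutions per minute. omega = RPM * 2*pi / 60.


omega = RPM * 2*pi / 60
= 1436 * 6.28318531 / 60
= 150.378 rad/s

150.378 rad/s


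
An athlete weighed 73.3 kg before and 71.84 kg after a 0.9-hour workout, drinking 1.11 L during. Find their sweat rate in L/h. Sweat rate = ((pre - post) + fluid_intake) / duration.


Body mass change = 1.46 kg
Total sweat loss = 1.46 + 1.11 = 2.57 L
Rate = 2.57 / 0.9 = 2.856 L/h

2.856 L/h


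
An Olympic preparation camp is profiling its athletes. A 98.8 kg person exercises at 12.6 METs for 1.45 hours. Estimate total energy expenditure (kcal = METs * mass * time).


Energy = METs * mass(kg) * time(h)
= 12.6 * 98.8 * 1.45
= 1805.08 kcal

1805.08 kcal


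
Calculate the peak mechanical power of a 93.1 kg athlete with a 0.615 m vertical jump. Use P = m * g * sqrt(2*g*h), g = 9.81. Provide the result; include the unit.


First, sqrt(2gh) = sqrt(2 * 9.81 * 0.615)
= sqrt(12.0663) = 3.473658 m/s
Power = 93.1 * 9.81 * 3.473658 = 3172.53 W

3172.53 W


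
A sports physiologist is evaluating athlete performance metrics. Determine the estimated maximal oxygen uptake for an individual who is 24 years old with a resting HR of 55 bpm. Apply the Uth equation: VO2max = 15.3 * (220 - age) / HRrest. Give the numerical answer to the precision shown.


HRmax = 220 - 24 = 196
VO2max = 15.3 * (196 / 55)
= 15.3 * 3.5636
= 54.52 mL/kg/min

54.52 mL/kg/min


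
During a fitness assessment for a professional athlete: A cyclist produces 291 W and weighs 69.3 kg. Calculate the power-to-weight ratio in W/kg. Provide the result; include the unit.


P/W = power / mass
= 291 / 69.3
= 4.199 W/kg

4.199 W/kg


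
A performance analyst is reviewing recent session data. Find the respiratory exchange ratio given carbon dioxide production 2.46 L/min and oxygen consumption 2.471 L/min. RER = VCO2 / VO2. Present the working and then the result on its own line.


VCO2 = 2.46 L/min
VO2 = 2.471 L/min
RER = 2.46 / 2.471 = 0.9955

0.9955


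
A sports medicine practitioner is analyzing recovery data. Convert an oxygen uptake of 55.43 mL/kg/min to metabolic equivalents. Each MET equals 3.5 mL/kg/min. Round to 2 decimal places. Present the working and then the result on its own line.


One MET = 3.5 mL/kg/min
Number of METs = 55.43 / 3.5
= 15.84 METs

15.84 METs


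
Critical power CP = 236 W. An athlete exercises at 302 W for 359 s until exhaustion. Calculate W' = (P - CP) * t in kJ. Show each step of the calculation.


P - CP = 302 - 236 = 66 W
W' = 66 * 359 = 23694 J
= 23694 / 1000 = 23.694 kJ

23.694 kJ


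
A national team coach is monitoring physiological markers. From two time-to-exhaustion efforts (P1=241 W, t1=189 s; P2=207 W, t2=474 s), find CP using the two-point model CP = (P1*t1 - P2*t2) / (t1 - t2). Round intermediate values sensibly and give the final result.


Work in trial 1 = 45549 J
Work in trial 2 = 98118 J
Delta work = -52569 J
Delta time = -285 s
CP = -52569 / -285 = 184.45 W

184.45 W


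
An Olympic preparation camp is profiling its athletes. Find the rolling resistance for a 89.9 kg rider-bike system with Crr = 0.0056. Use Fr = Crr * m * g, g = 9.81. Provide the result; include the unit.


m * g = 89.9 * 9.81 = 881.919 N
Fr = 0.0056 * 881.919 = 4.939 N

4.939 N


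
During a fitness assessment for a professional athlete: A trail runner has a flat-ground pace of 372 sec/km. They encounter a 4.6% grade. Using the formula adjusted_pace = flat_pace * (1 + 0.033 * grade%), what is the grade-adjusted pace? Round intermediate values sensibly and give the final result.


Grade factor = 1 + 0.033 * 4.6 = 1.1518
Adjusted = 372 * 1.1518 = 428.47 sec/km

428.47 s/km


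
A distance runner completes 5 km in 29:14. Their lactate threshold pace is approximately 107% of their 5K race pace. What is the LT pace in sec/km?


Convert to seconds: 29 min 14 s = 1754 s
Pace per km = 1754 / 5 = 350.8 s/km
LT pace = 350.8 * 1.07 = 375.36 s/km

375.36 s/km


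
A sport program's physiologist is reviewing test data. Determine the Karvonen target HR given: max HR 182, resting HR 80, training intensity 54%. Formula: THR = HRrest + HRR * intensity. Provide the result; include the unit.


HRR = HRmax - HRrest = 182 - 80 = 102
THR = 80 + 102 * 0.54
= 135.08 bpm

135.08 bpm


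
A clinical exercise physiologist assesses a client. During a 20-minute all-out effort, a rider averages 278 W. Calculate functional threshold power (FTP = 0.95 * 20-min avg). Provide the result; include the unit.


FTP = 0.95 * 278
= 264.1 W

264.1 W


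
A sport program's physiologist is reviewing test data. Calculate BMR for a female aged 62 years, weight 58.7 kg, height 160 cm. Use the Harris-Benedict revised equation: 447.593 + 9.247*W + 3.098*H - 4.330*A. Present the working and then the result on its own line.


Substituting values:
W term = 9.247 * 58.7 = 542.7989
H term = 3.098 * 160 = 495.68
A term = 4.330 * 62 = 268.46
BMR = 1217.61 kcal/day

1217.61 kcal/day


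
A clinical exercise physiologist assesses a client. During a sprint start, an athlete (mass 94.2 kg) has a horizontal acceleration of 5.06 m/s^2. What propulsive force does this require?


Propulsive force = mass * acceleration
= 94.2 kg * 5.06 m/s^2
= 476.65 N

476.65 N


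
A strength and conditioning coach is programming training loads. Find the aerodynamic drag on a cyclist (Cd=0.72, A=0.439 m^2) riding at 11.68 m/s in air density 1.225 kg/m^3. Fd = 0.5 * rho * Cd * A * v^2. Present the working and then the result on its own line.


Fd = 0.5 * 1.225 * 0.72 * 0.439 * 11.68^2
= 0.5 * 1.225 * 0.72 * 0.439 * 136.4224
= 26.411 N

26.411 N


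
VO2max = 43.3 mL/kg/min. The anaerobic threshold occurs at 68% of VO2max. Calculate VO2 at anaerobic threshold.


AT fraction = 68 / 100 = 0.68
AT VO2 = 43.3 * 0.68
= 29.44 mL/kg/min

29.44 mL/kg/min


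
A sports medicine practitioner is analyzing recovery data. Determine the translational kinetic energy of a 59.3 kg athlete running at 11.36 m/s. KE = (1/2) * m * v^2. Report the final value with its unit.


KE = 0.5 * m * v^2
= 0.5 * 59.3 * 11.36^2
= 0.5 * 59.3 * 129.0496
= 3826.32 J

3826.32 J


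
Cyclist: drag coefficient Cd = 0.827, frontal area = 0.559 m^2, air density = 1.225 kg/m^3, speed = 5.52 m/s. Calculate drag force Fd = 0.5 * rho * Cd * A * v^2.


v^2 = 5.52^2 = 30.4704
Fd = 0.5 * 1.225 * 0.827 * 0.559 * 30.4704
= 8.628 N

8.628 N


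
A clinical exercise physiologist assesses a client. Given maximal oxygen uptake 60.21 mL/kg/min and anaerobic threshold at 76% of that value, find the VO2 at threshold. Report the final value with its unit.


Percentage as decimal = 0.76
VO2 at AT = 60.21 * 0.76 = 45.76 mL/kg/min

45.76 mL/kg/min


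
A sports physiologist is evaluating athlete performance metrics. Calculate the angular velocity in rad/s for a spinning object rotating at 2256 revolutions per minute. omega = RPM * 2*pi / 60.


omega = RPM * 2*pi / 60
= 2256 * 6.28318531 / 60
= 236.248 rad/s

236.248 rad/s


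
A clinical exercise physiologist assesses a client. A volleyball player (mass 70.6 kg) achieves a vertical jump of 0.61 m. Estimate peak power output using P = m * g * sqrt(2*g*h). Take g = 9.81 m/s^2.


2 * g * h = 2 * 9.81 * 0.61 = 11.9682
sqrt(11.9682) = 3.459509 m/s
P = 70.6 * 9.81 * 3.459509 = 2396.01 W

2396.01 W


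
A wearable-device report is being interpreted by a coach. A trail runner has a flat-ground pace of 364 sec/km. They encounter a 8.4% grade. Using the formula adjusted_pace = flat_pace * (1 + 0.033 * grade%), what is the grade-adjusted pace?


Grade factor = 1 + 0.033 * 8.4 = 1.2772
Adjusted = 364 * 1.2772 = 464.9 sec/km

464.9 s/km


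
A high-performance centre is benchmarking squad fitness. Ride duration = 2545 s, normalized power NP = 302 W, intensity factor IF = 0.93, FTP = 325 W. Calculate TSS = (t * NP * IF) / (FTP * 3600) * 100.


Numerator = 2545 * 302 * 0.93 = 714788.7
Denominator = 325 * 3600 = 1170000
TSS = 714788.7 / 1170000 * 100
= 61.09

61.09 TSS


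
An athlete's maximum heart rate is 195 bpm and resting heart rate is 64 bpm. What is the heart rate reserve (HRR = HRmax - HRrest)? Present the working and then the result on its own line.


HRR = HRmax - HRrest
= 195 - 64
= 131 bpm

131 bpm


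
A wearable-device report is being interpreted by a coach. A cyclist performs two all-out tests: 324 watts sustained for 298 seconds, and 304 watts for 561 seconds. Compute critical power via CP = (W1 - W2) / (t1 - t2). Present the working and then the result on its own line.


W1 = P1 * t1 = 324 * 298 = 96552 J
W2 = P2 * t2 = 304 * 561 = 170544 J
CP = (96552 - 170544) / (298 - 561)
= 281.34 W

281.34 W


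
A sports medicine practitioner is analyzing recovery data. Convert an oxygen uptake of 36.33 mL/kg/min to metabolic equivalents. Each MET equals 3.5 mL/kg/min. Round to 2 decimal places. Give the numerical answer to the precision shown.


One MET = 3.5 mL/kg/min
Number of METs = 36.33 / 3.5
= 10.38 METs

10.38 METs


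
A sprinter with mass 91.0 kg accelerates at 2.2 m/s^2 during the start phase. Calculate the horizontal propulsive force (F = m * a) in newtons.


F = m * a
= 91.0 * 2.2
= 200.2 N

200.2 N


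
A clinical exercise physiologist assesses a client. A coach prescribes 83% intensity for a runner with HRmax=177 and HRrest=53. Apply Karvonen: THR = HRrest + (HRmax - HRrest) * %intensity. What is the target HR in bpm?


Heart rate reserve = 177 - 53 = 124
Intensity fraction = 83 / 100 = 0.83
THR = 53 + 124 * 0.83 = 155.92 bpm

155.92 bpm


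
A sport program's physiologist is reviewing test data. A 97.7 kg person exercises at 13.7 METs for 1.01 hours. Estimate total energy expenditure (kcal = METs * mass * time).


Energy = METs * mass(kg) * time(h)
= 13.7 * 97.7 * 1.01
= 1351.87 kcal

1351.87 kcal


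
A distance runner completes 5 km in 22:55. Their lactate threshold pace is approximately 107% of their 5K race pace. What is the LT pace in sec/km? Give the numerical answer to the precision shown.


Convert to seconds: 22 min 55 s = 1375 s
Pace per km = 1375 / 5 = 275.0 s/km
LT pace = 275.0 * 1.07 = 294.25 s/km

294.25 s/km


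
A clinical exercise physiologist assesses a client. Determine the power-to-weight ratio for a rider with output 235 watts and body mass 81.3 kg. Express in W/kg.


P/W = 235 / 81.3 = 2.891 W/kg

2.891 W/kg


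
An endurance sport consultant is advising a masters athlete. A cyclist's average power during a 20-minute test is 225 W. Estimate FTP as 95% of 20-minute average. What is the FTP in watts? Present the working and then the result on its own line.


FTP = 20-min power * 0.95
= 225 * 0.95
= 213.75 W

213.75 W


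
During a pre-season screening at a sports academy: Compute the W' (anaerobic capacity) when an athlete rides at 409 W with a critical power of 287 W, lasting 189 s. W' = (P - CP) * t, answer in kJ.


Above-CP power = 122 W
Duration = 189 s
W' = 122 * 189 = 23058 J
Convert: 23058 / 1000 = 23.058 kJ

23.058 kJ


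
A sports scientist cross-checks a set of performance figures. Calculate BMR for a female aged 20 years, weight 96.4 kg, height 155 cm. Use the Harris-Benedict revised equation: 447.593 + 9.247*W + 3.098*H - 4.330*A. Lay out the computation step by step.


Substituting values:
W term = 9.247 * 96.4 = 891.4108
H term = 3.098 * 155 = 480.19
A term = 4.330 * 20 = 86.6
BMR = 1732.59 kcal/day

1732.59 kcal/day


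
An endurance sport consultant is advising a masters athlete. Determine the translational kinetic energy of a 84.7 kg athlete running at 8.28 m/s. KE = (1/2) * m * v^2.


KE = 0.5 * m * v^2
= 0.5 * 84.7 * 8.28^2
= 0.5 * 84.7 * 68.5584
= 2903.45 J

2903.45 J


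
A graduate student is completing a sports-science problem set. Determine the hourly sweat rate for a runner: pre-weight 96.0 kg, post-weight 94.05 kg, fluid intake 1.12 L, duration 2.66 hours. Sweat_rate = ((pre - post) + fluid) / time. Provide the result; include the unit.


Mass lost = 96.0 - 94.05 = 1.95 kg
Add fluid consumed: 1.95 + 1.12 = 3.07 L total sweat
Sweat rate = 3.07 / 2.66 = 1.154 L/h

1.154 L/h


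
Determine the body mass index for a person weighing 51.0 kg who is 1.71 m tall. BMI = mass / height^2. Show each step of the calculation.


BMI = mass / height^2
= 51.0 / 1.71^2
= 51.0 / 2.9241
= 17.44 kg/m^2

17.44 kg/m^2


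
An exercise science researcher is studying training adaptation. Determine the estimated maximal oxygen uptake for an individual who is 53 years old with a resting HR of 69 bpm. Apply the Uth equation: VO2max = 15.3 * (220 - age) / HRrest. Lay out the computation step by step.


HRmax = 220 - 53 = 167
VO2max = 15.3 * (167 / 69)
= 15.3 * 2.4203
= 37.03 mL/kg/min

37.03 mL/kg/min


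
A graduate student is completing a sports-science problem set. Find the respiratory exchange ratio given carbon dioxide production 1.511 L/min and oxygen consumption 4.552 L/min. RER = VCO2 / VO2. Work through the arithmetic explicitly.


VCO2 = 1.511 L/min
VO2 = 4.552 L/min
RER = 1.511 / 4.552 = 0.3319

0.3319


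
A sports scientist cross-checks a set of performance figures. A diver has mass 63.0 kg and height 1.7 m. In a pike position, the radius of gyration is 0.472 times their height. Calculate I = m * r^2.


r = 0.472 * 1.7 = 0.8024 m
I = m * r^2 = 63.0 * 0.643846 = 40.562 kg*m^2

40.562 kg*m^2


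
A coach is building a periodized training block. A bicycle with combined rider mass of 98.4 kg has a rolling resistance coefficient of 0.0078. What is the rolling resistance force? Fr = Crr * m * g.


Fr = 0.0078 * 98.4 * 9.81
= 0.76752 * 9.81
= 7.529 N

7.529 N


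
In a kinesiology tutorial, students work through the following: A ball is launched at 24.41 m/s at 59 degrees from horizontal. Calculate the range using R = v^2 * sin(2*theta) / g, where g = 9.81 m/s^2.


sin(2 * 59) = sin(118) = 0.882948
v^2 = 24.41^2 = 595.8481
R = 595.8481 * 0.882948 / 9.81
= 53.629 m

53.629 m


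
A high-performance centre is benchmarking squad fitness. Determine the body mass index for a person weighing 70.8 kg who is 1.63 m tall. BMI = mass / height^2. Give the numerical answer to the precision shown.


BMI = mass / height^2
= 70.8 / 1.63^2
= 70.8 / 2.6569
= 26.65 kg/m^2

26.65 kg/m^2


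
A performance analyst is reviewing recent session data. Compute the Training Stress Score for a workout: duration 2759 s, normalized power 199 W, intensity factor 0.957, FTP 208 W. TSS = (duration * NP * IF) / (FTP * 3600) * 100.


Product = 2759 * 199 * 0.957 = 525432.237
Base = 208 * 3600 = 748800
TSS = 525432.237 / 748800 * 100 = 70.17

70.17 TSS


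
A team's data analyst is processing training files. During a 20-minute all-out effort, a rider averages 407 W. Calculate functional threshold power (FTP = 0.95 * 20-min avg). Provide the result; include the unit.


FTP = 0.95 * 407
= 386.65 W

386.65 W


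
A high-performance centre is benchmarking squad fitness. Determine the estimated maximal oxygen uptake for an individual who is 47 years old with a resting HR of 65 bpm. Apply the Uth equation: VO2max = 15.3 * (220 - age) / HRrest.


HRmax = 220 - 47 = 173
VO2max = 15.3 * (173 / 65)
= 15.3 * 2.6615
= 40.72 mL/kg/min

40.72 mL/kg/min


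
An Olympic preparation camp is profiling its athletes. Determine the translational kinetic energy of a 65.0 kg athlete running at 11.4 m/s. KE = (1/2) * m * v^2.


KE = 0.5 * m * v^2
= 0.5 * 65.0 * 11.4^2
= 0.5 * 65.0 * 129.96
= 4223.7 J

4223.7 J


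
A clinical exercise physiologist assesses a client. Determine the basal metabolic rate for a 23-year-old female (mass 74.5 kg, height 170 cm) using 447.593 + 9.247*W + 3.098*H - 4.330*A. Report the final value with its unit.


BMR = 447.593 + 9.247*74.5 + 3.098*170 - 4.330*23
= 1563.56 kcal/day

1563.56 kcal/day


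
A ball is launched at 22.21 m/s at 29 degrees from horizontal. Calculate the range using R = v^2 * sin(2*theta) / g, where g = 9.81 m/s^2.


sin(2 * 29) = sin(58) = 0.848048
v^2 = 22.21^2 = 493.2841
R = 493.2841 * 0.848048 / 9.81
= 42.643 m

42.643 m


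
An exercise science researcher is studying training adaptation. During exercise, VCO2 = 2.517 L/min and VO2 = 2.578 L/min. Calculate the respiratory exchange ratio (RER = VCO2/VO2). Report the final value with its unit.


RER = VCO2 / VO2
= 2.517 / 2.578
= 0.9763

0.9763


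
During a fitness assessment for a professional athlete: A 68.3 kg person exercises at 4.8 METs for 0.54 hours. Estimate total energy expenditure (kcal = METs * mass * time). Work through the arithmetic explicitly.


Energy = METs * mass(kg) * time(h)
= 4.8 * 68.3 * 0.54
= 177.03 kcal

177.03 kcal


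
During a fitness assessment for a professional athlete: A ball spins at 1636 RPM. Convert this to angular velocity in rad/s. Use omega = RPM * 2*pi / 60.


omega = 1636 * 2 * pi / 60
= 1636 * 6.28318531 / 60
= 10279.291 / 60
= 171.322 rad/s

171.322 rad/s


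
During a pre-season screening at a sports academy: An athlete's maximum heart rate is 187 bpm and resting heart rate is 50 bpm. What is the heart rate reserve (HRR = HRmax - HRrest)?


HRR = HRmax - HRrest
= 187 - 50
= 137 bpm

137 bpm


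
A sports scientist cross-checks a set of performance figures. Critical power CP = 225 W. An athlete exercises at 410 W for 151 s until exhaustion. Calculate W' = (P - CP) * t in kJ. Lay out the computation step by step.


P - CP = 410 - 225 = 185 W
W' = 185 * 151 = 27935 J
= 27935 / 1000 = 27.935 kJ

27.935 kJ


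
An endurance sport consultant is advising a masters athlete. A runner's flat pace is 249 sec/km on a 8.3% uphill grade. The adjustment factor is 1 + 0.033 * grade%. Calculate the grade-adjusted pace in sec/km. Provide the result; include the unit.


Factor = 1 + 0.033 * 8.3 = 1.2739
Adjusted pace = 249 * 1.2739
= 317.2 sec/km

317.2 s/km


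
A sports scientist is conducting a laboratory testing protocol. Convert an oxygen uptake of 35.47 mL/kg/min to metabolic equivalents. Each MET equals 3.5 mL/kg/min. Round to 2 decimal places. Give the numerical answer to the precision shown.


One MET = 3.5 mL/kg/min
Number of METs = 35.47 / 3.5
= 10.13 METs

10.13 METs


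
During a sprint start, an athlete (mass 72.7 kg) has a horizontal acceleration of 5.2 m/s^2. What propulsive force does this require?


Propulsive force = mass * acceleration
= 72.7 kg * 5.2 m/s^2
= 378.04 N

378.04 N


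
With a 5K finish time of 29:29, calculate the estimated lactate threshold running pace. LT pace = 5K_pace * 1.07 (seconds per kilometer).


Race duration = 1769 s for 5 km
Average pace = 1769 / 5 = 353.8 s/km
LT pace = 353.8 * 1.07
= 378.57 s/km

378.57 s/km


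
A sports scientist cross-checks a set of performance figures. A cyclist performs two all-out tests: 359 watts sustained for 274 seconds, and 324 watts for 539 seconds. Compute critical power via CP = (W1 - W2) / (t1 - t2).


W1 = P1 * t1 = 359 * 274 = 98366 J
W2 = P2 * t2 = 324 * 539 = 174636 J
CP = (98366 - 174636) / (274 - 539)
= 287.81 W

287.81 W


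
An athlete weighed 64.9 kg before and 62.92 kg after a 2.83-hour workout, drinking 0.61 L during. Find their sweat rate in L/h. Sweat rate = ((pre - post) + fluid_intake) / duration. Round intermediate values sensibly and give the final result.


Body mass change = 1.98 kg
Total sweat loss = 1.98 + 0.61 = 2.59 L
Rate = 2.59 / 2.83 = 0.915 L/h

0.915 L/h


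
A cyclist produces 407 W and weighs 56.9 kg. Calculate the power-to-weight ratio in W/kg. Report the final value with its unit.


P/W = power / mass
= 407 / 56.9
= 7.153 W/kg

7.153 W/kg


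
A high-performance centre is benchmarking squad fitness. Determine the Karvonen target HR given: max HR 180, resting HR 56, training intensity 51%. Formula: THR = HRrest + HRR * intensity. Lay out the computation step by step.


HRR = HRmax - HRrest = 180 - 56 = 124
THR = 56 + 124 * 0.51
= 119.24 bpm

119.24 bpm


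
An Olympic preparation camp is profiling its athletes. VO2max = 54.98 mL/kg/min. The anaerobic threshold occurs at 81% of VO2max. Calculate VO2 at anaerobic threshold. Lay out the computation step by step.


AT fraction = 81 / 100 = 0.81
AT VO2 = 54.98 * 0.81
= 44.53 mL/kg/min

44.53 mL/kg/min


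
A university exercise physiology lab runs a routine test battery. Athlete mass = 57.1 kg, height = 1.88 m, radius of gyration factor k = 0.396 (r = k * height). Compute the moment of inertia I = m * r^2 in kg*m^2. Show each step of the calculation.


r = k * height = 0.396 * 1.88 = 0.74448 m
r^2 = 0.74448^2 = 0.55425
I = 57.1 * 0.55425 = 31.648 kg*m^2

31.648 kg*m^2


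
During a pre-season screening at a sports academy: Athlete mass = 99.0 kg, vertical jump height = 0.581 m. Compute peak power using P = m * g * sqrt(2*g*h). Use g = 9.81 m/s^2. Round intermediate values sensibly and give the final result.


sqrt(2 * 9.81 * 0.581) = sqrt(11.39922) = 3.376273 m/s
P = 99.0 * 9.81 * 3.376273
= 3279.0 W

3279.0 W


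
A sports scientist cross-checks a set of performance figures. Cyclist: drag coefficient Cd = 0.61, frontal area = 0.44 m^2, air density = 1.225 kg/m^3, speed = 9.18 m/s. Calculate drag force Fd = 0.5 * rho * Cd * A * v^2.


v^2 = 9.18^2 = 84.2724
Fd = 0.5 * 1.225 * 0.61 * 0.44 * 84.2724
= 13.854 N

13.854 N


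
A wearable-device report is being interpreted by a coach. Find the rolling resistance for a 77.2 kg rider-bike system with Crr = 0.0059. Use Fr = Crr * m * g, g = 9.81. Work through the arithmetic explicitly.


m * g = 77.2 * 9.81 = 757.332 N
Fr = 0.0059 * 757.332 = 4.468 N

4.468 N


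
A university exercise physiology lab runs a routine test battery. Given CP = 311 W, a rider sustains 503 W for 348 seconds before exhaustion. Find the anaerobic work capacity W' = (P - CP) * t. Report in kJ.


Excess power = 503 - 311 = 192 W
Work above CP = 192 * 348 = 66816 J
W' = 66.816 kJ

66.816 kJ


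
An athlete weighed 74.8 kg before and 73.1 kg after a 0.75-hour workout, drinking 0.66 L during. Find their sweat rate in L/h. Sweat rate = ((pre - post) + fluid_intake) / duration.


Body mass change = 1.7 kg
Total sweat loss = 1.7 + 0.66 = 2.36 L
Rate = 2.36 / 0.75 = 3.147 L/h

3.147 L/h


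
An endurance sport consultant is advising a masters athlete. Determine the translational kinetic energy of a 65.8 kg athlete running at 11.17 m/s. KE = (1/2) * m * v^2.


KE = 0.5 * m * v^2
= 0.5 * 65.8 * 11.17^2
= 0.5 * 65.8 * 124.7689
= 4104.9 J

4104.9 J


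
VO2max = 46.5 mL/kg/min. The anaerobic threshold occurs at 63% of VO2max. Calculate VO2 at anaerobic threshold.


AT fraction = 63 / 100 = 0.63
AT VO2 = 46.5 * 0.63
= 29.3 mL/kg/min

29.3 mL/kg/min


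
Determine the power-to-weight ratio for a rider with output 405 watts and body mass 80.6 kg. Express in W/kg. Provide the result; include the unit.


P/W = 405 / 80.6 = 5.025 W/kg

5.025 W/kg


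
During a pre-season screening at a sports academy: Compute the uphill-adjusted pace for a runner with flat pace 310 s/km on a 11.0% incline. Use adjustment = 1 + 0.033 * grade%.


Adjustment factor = 1 + 0.033 * 11.0 = 1.363
Grade-adjusted pace = 310 * 1.363 = 422.53 s/km

422.53 s/km


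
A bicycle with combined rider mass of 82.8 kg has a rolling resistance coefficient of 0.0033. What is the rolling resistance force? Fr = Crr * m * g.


Fr = 0.0033 * 82.8 * 9.81
= 0.27324 * 9.81
= 2.68 N

2.68 N


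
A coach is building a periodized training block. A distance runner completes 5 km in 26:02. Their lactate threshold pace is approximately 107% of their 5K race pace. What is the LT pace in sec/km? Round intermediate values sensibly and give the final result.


Convert to seconds: 26 min 2 s = 1562 s
Pace per km = 1562 / 5 = 312.4 s/km
LT pace = 312.4 * 1.07 = 334.27 s/km

334.27 s/km


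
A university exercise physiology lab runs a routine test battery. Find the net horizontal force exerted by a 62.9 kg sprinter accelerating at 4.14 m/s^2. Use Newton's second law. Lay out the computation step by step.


Newton's second law: F = m * a
F = 62.9 * 4.14 = 260.41 N

260.41 N


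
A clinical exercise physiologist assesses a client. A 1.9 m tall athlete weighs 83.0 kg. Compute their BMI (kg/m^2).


height^2 = 3.61 m^2
BMI = 83.0 / 3.61 = 22.99 kg/m^2

22.99 kg/m^2


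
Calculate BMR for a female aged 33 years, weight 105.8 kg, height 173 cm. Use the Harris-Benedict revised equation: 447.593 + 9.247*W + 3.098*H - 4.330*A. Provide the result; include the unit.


Substituting values:
W term = 9.247 * 105.8 = 978.3326
H term = 3.098 * 173 = 535.954
A term = 4.330 * 33 = 142.89
BMR = 1818.99 kcal/day

1818.99 kcal/day


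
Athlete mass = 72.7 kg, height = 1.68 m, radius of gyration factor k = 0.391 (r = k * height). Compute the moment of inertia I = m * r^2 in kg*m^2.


r = k * height = 0.391 * 1.68 = 0.65688 m
r^2 = 0.65688^2 = 0.431491
I = 72.7 * 0.431491 = 31.369 kg*m^2

31.369 kg*m^2


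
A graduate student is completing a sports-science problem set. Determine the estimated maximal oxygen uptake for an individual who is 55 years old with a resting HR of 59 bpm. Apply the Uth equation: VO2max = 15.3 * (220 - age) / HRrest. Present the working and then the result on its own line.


HRmax = 220 - 55 = 165
VO2max = 15.3 * (165 / 59)
= 15.3 * 2.7966
= 42.79 mL/kg/min

42.79 mL/kg/min


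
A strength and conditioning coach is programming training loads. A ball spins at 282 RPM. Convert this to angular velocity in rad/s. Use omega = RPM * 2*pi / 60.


omega = 282 * 2 * pi / 60
= 282 * 6.28318531 / 60
= 1771.858 / 60
= 29.531 rad/s

29.531 rad/s


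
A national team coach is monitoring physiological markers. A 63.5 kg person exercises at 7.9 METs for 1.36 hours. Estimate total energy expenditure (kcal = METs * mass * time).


Energy = METs * mass(kg) * time(h)
= 7.9 * 63.5 * 1.36
= 682.24 kcal

682.24 kcal


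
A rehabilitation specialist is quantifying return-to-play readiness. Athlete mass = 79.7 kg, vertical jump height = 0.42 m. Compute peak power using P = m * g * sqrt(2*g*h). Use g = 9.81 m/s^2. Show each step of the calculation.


sqrt(2 * 9.81 * 0.42) = sqrt(8.2404) = 2.87061 m/s
P = 79.7 * 9.81 * 2.87061
= 2244.41 W

2244.41 W


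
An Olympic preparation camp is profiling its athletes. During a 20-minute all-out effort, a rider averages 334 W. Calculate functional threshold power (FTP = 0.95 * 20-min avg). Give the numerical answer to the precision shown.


FTP = 0.95 * 334
= 317.3 W

317.3 W


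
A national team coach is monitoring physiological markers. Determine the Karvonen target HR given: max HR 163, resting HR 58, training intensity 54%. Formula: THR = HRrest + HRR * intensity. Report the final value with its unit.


HRR = HRmax - HRrest = 163 - 58 = 105
THR = 58 + 105 * 0.54
= 114.7 bpm

114.7 bpm


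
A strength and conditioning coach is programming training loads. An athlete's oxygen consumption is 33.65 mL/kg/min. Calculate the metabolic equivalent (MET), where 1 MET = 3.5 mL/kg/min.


MET = VO2 / 3.5
= 33.65 / 3.5
= 9.61 METs

9.61 METs


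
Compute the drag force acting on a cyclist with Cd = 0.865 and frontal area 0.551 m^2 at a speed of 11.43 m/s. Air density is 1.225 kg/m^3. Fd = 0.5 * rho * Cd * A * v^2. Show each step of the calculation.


Step 1: v^2 = 130.6449
Step 2: Fd = 0.5 * 1.225 * 0.865 * 0.551 * 130.6449
= 38.139 N

38.139 N


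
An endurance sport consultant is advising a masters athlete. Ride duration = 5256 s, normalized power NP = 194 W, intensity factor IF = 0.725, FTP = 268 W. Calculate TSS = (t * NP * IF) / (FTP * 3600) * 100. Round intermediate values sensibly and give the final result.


Numerator = 5256 * 194 * 0.725 = 739256.4
Denominator = 268 * 3600 = 964800
TSS = 739256.4 / 964800 * 100
= 76.62

76.62 TSS


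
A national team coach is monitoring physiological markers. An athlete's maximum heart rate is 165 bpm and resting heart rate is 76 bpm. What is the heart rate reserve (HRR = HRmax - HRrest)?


HRR = HRmax - HRrest
= 165 - 76
= 89 bpm

89 bpm


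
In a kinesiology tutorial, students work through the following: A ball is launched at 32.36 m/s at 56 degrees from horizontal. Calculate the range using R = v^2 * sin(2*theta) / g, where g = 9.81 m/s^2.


sin(2 * 56) = sin(112) = 0.927184
v^2 = 32.36^2 = 1047.1696
R = 1047.1696 * 0.927184 / 9.81
= 98.972 m

98.972 m


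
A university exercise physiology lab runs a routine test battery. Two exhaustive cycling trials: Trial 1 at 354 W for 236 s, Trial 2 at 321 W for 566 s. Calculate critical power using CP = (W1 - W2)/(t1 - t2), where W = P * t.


W1 = 354 * 236 = 83544 J
W2 = 321 * 566 = 181686 J
CP = (83544 - 181686) / (236 - 566)
= -98142 / -330
= 297.4 W

297.4 W


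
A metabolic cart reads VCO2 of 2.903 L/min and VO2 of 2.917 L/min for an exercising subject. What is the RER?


RER = VCO2 / VO2 = 2.903 / 2.917 = 0.9952

0.9952


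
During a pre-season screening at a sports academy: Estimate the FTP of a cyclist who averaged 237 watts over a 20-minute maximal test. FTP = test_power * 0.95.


FTP = 237 * 0.95 = 225.15 W

225.15 W


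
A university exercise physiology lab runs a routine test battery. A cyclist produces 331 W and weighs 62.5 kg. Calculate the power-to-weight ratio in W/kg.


P/W = power / mass
= 331 / 62.5
= 5.296 W/kg

5.296 W/kg


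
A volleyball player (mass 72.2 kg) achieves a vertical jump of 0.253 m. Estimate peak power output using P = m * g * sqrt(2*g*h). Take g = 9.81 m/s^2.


2 * g * h = 2 * 9.81 * 0.253 = 4.96386
sqrt(4.96386) = 2.227972 m/s
P = 72.2 * 9.81 * 2.227972 = 1578.03 W

1578.03 W


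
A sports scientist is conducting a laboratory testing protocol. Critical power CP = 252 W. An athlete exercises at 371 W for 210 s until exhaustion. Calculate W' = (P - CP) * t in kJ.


P - CP = 371 - 252 = 119 W
W' = 119 * 210 = 24990 J
= 24990 / 1000 = 24.99 kJ

24.99 kJ


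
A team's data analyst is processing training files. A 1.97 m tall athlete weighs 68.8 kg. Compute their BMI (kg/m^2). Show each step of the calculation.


height^2 = 3.8809 m^2
BMI = 68.8 / 3.8809 = 17.73 kg/m^2

17.73 kg/m^2


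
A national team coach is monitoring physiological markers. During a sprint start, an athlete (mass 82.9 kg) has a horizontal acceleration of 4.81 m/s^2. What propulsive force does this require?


Propulsive force = mass * acceleration
= 82.9 kg * 4.81 m/s^2
= 398.75 N

398.75 N
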